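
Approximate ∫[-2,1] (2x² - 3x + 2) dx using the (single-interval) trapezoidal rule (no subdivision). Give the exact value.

T = (b−a)/2 · [f(-2) + f(1)] = 1.5·[16 + 1] = 25.5.

25.5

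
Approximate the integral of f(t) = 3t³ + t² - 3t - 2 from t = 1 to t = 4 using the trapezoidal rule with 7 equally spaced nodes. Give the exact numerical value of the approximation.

h = (4 − 1)/6 = 0.5.
Nodes t₀,…,t₆ = 1, 1.5, 2, 2.5, 3, 3.5, 4.
f(t) = 3t³ + t² - 3t - 2: f₀=-1, f₁=5.875, f₂=20, f₃=43.625, f₄=79, f₅=128.375, f₆=194.
(h/2)·[f₀ + 2f₁ + 2f₂ + 2f₃ + 2f₄ + 2f₅ + f₆] = 0.25·(746.75) = 186.6875.

186.6875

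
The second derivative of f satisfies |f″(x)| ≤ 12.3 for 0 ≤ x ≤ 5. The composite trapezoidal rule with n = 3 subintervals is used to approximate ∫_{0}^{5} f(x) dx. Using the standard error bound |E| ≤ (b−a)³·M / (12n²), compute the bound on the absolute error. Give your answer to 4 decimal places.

|E| ≤ (5)³·12.3 / (12·3²) = 1537.5/108 = 14.2361.

14.2361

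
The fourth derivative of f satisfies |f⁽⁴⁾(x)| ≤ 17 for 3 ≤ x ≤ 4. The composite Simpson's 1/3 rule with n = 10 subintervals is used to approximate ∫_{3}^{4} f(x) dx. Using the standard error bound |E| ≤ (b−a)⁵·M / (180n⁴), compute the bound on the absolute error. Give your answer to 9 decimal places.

|E| ≤ (1)⁵·17 / (180·10⁴) = 17/1800000 = 0.000009444.

0.000009444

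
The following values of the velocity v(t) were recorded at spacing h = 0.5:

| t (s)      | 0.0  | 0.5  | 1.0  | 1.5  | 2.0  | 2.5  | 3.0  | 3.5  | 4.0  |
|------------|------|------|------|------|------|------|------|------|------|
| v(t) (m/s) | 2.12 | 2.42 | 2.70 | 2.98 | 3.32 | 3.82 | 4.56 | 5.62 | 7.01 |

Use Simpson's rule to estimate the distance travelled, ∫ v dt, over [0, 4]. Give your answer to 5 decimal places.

14.94167

h = 0.5, n = 8.
(h/3)·[y₀ + 4y₁ + 2y₂ + 4y₃ + 2y₄ + 4y₅ + 2y₆ + 4y₇ + y₈] = 0.166667·(89.65) = 14.94167.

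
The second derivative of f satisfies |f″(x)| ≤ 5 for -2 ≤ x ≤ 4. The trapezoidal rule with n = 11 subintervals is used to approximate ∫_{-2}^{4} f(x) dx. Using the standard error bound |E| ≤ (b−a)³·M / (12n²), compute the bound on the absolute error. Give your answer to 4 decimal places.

|E| ≤ (6)³·5 / (12·11²) = 1080/1452 = 0.7438.

0.7438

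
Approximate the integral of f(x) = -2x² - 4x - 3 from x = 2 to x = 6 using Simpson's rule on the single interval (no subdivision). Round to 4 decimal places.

-214.6667

S = (b−a)/6 · [f(2) + 4f(4) + f(6)] = 0.666667·[(-19) + 4·(-51) + (-99)] = -214.6667.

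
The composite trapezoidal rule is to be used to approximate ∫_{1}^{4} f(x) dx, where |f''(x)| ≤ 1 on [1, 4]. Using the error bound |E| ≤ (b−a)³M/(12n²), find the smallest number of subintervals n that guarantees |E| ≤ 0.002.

Need 27/(12n²) ≤ 0.002.
n² ≥ 27/(12·0.002) = 1125 ⇒ n ≥ 33.5410, so the smallest n is 34.

34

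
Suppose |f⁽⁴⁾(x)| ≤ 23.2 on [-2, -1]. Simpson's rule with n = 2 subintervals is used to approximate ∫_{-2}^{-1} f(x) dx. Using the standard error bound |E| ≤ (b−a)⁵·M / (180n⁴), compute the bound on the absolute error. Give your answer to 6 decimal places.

0.008056

|E| ≤ (1)⁵·23.2 / (180·2⁴) = 23.2/2880 = 0.008056.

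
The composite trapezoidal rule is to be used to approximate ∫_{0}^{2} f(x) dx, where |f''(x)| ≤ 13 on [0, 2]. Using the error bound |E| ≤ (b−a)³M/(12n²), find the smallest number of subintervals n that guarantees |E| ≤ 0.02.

21

Need 104/(12n²) ≤ 0.02.
n² ≥ 104/(12·0.02) = 433.333 ⇒ n ≥ 20.8167, so the smallest n is 21.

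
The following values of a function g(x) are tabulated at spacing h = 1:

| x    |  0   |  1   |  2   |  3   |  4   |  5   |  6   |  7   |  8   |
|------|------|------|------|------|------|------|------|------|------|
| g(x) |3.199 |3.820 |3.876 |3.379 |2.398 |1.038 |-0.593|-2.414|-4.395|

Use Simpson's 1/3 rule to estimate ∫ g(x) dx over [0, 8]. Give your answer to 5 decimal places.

11.15267

h = 1, n = 8.
(h/3)·[y₀ + 4y₁ + 2y₂ + 4y₃ + 2y₄ + 4y₅ + 2y₆ + 4y₇ + y₈] = 0.333333·(33.458) = 11.15267.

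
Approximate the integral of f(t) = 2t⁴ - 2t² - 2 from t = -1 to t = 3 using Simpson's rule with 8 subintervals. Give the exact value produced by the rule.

71

h = (3 − (-1))/8 = 0.5.
Nodes t₀,…,t₈ = -1, -0.5, 0, 0.5, 1, 1.5, 2, 2.5, 3.
f(t) = 2t⁴ - 2t² - 2: f₀=-2, f₁=-2.375, f₂=-2, f₃=-2.375, f₄=-2, f₅=3.625, f₆=22, f₇=63.625, f₈=142.
(h/3)·[f₀ + 4f₁ + 2f₂ + 4f₃ + 2f₄ + 4f₅ + 2f₆ + 4f₇ + f₈] = 0.166667·(426) = 71.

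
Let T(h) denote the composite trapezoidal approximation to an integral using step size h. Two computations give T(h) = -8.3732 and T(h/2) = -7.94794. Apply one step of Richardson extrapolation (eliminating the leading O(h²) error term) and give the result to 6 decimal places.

R = (4·T(h/2) − T(h)) / 3 = (4·(-7.94794) − (-8.3732))/3 = (-23.41856)/3 = -7.806187.

-7.806187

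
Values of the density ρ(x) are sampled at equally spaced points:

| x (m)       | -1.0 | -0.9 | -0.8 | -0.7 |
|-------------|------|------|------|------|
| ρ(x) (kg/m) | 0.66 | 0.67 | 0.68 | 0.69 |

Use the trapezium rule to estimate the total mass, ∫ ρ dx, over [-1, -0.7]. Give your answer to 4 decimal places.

0.2025

h = 0.1, n = 3.
(h/2)·[y₀ + 2y₁ + 2y₂ + y₃] = 0.05·(4.05) = 0.2025.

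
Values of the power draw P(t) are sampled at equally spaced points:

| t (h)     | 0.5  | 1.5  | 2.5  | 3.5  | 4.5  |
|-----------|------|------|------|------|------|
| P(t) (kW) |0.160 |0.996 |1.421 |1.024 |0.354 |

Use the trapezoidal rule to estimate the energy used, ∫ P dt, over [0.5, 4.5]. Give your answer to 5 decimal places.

h = 1, n = 4.
(h/2)·[y₀ + 2y₁ + 2y₂ + 2y₃ + y₄] = 0.5·(7.396) = 3.69800.

3.69800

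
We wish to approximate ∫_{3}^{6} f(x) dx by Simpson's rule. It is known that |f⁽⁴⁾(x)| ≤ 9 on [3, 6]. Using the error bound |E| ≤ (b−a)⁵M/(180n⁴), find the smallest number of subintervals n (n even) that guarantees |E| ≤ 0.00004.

Need 2187/(180n⁴) ≤ 0.00004.
n⁴ ≥ 2187/(180·0.00004) = 303750 ⇒ n ≥ 23.4763, so the smallest even n is 24. (n must be even for Simpson's rule.)

24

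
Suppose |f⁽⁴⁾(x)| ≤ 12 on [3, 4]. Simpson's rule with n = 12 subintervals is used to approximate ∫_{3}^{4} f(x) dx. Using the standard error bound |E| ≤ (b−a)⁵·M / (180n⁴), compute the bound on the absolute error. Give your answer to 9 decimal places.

0.000003215

|E| ≤ (1)⁵·12 / (180·12⁴) = 12/3732480 = 0.000003215.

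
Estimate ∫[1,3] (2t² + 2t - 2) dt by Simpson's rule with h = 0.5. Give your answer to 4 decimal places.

21.3333

h = (3 − 1)/4 = 0.5.
Nodes t₀,…,t₄ = 1, 1.5, 2, 2.5, 3.
f(t) = 2t² + 2t - 2: f₀=2, f₁=5.5, f₂=10, f₃=15.5, f₄=22.
(h/3)·[f₀ + 4f₁ + 2f₂ + 4f₃ + f₄] = 0.166667·(128) = 21.3333.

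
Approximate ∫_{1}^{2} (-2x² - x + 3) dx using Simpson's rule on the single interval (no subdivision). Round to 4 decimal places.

S = (b−a)/6 · [f(1) + 4f(1.5) + f(2)] = 0.166667·[0 + 4·(-3) + (-7)] = -3.1667.

-3.1667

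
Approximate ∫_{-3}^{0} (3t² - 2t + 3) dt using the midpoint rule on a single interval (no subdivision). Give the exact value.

M = (b−a)·f(-1.5) = 3·(12.75) = 38.25.

38.25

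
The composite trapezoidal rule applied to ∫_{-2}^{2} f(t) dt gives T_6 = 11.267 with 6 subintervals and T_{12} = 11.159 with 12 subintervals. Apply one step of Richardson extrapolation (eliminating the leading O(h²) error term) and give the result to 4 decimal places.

11.1230

R = (4·T_{12} − T_6) / 3 = (4·11.159 − 11.267)/3 = (33.369)/3 = 11.1230.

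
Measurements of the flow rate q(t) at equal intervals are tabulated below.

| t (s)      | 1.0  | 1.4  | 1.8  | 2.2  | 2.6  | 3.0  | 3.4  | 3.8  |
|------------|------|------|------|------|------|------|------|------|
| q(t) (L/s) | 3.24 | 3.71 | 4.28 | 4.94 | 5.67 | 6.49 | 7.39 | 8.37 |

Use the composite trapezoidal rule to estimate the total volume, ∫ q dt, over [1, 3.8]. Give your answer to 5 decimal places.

15.31400

h = 0.4, n = 7.
(h/2)·[y₀ + 2y₁ + 2y₂ + 2y₃ + 2y₄ + 2y₅ + 2y₆ + y₇] = 0.2·(76.57) = 15.31400.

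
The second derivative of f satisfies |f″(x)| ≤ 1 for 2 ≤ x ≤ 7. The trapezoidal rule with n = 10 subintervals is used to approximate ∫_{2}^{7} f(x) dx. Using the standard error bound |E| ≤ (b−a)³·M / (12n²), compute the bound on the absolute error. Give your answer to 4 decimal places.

0.1042

|E| ≤ (5)³·1 / (12·10²) = 125/1200 = 0.1042.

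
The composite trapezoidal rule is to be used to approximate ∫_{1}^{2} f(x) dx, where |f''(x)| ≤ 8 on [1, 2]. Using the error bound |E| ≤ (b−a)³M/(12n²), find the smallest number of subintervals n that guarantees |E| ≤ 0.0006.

34

Need 8/(12n²) ≤ 0.0006.
n² ≥ 8/(12·0.0006) = 1111.11 ⇒ n ≥ 33.3333, so the smallest n is 34.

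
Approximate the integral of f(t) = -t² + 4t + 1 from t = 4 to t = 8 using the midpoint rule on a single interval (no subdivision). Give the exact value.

-44

M = (b−a)·f(6) = 4·(-11) = -44.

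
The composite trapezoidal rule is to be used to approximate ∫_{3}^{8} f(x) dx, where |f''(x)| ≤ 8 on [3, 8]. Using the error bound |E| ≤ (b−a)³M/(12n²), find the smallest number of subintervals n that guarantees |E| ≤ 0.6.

12

Need 1000/(12n²) ≤ 0.6.
n² ≥ 1000/(12·0.6) = 138.889 ⇒ n ≥ 11.7851, so the smallest n is 12.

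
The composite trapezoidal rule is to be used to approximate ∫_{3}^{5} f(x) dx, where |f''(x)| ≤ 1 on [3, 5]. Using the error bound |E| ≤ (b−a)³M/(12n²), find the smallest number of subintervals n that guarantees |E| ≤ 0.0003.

Need 8/(12n²) ≤ 0.0003.
n² ≥ 8/(12·0.0003) = 2222.22 ⇒ n ≥ 47.1405, so the smallest n is 48.

48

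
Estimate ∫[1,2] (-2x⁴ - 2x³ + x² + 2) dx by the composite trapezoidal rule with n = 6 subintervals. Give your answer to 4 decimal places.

h = (2 − 1)/6 = 0.166667.
Nodes x₀,…,x₆ = 1, 1.166667, 1.333333, 1.5, 1.666667, 1.833333, 2.
f(x) = -2x⁴ - 2x³ + x² + 2: f₀=-1, f₁=-3.520062, f₂=-7.283951, f₃=-12.625, f₄=-19.913580, f₅=-29.557099, f₆=-42.
(h/2)·[f₀ + 2f₁ + 2f₂ + 2f₃ + 2f₄ + 2f₅ + f₆] = 0.083333·(-188.799383) = -15.7333.

-15.7333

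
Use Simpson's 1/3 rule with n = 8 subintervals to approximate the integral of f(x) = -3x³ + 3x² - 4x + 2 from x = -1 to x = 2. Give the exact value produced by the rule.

h = (2 − (-1))/8 = 0.375.
Nodes x₀,…,x₈ = -1, -0.625, -0.25, 0.125, 0.5, 0.875, 1.25, 1.625, 2.
f(x) = -3x³ + 3x² - 4x + 2: f₀=12, f₁=6.404296875, f₂=3.234375, f₃=1.541015625, f₄=0.375, f₅=-1.212890625, f₆=-4.171875, f₇=-9.451171875, f₈=-18.
(h/3)·[f₀ + 4f₁ + 2f₂ + 4f₃ + 2f₄ + 4f₅ + 2f₆ + 4f₇ + f₈] = 0.125·(-18) = -2.25.

-2.25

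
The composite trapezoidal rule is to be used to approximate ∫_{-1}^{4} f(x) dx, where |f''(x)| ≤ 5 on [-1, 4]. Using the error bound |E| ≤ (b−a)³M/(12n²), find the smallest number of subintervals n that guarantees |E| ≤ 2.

6

Need 625/(12n²) ≤ 2.
n² ≥ 625/(12·2) = 26.0417 ⇒ n ≥ 5.1031, so the smallest n is 6.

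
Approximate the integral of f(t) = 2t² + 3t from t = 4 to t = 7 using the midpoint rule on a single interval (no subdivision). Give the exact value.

231

M = (b−a)·f(5.5) = 3·(77) = 231.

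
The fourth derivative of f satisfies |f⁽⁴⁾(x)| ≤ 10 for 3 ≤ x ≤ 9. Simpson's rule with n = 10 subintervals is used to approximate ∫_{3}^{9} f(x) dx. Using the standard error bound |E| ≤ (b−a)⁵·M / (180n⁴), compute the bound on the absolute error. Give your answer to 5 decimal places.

|E| ≤ (6)⁵·10 / (180·10⁴) = 77760/1800000 = 0.04320.

0.04320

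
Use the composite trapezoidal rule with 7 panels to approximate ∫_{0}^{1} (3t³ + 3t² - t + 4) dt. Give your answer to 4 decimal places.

h = (1 − 0)/7 = 0.142857.
Nodes t₀,…,t₇ = 0, 0.142857, 0.285714, 0.428571, 0.571429, 0.714286, 0.857143, 1.
f(t) = 3t³ + 3t² - t + 4: f₀=4, f₁=3.927114, f₂=4.029155, f₃=4.358601, f₄=4.967930, f₅=5.909621, f₆=7.236152, f₇=9.
(h/2)·[f₀ + 2f₁ + 2f₂ + 2f₃ + 2f₄ + 2f₅ + 2f₆ + f₇] = 0.071429·(73.857143) = 5.2755.

5.2755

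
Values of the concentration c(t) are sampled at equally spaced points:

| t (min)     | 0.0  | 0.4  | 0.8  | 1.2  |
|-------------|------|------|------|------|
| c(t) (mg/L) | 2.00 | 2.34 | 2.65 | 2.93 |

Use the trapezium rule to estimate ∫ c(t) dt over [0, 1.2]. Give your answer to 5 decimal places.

h = 0.4, n = 3.
(h/2)·[y₀ + 2y₁ + 2y₂ + y₃] = 0.2·(14.91) = 2.98200.

2.98200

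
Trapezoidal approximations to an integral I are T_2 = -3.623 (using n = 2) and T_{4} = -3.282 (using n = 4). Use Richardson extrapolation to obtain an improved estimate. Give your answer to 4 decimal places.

R = (4·T_{4} − T_2) / 3 = (4·(-3.282) − (-3.623))/3 = (-9.505)/3 = -3.1683.

-3.1683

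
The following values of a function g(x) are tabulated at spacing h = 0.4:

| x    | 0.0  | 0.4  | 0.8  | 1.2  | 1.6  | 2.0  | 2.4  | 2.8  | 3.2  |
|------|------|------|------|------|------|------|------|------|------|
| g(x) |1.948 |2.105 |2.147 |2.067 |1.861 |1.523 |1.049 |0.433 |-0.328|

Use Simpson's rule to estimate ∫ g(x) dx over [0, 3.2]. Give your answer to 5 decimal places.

h = 0.4, n = 8.
(h/3)·[y₀ + 4y₁ + 2y₂ + 4y₃ + 2y₄ + 4y₅ + 2y₆ + 4y₇ + y₈] = 0.133333·(36.246) = 4.83280.

4.83280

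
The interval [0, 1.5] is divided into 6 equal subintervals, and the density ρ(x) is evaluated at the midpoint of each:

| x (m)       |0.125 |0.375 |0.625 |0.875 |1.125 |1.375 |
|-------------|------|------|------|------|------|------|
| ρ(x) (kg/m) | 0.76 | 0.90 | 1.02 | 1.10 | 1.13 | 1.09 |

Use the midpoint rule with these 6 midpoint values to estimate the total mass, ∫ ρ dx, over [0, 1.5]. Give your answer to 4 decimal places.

h = 0.25, n = 6.
h·[y(m₁) + y(m₂) + y(m₃) + y(m₄) + y(m₅) + y(m₆)] = 0.25·(6.00) = 1.5000.

1.5000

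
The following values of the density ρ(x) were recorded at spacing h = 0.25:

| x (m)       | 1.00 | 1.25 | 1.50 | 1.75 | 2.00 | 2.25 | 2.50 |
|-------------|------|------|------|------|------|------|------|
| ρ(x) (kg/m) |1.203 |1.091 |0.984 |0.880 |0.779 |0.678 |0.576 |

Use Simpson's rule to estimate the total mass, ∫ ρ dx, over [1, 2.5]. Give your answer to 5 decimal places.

h = 0.25, n = 6.
(h/3)·[y₀ + 4y₁ + 2y₂ + 4y₃ + 2y₄ + 4y₅ + y₆] = 0.083333·(15.901) = 1.32508.

1.32508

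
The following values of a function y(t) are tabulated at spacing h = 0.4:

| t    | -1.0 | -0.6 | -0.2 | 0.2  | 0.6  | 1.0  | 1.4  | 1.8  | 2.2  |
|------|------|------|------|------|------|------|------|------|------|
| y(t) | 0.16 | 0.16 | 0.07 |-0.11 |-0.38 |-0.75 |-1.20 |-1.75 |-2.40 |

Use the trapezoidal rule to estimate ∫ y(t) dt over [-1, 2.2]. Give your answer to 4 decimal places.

h = 0.4, n = 8.
(h/2)·[y₀ + 2y₁ + 2y₂ + 2y₃ + 2y₄ + 2y₅ + 2y₆ + 2y₇ + y₈] = 0.2·(-10.16) = -2.0320.

-2.0320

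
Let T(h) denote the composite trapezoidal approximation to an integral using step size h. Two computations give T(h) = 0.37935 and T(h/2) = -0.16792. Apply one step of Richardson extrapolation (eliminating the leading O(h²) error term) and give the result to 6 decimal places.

R = (4·T(h/2) − T(h)) / 3 = (4·(-0.16792) − 0.37935)/3 = (-1.05103)/3 = -0.350343.

-0.350343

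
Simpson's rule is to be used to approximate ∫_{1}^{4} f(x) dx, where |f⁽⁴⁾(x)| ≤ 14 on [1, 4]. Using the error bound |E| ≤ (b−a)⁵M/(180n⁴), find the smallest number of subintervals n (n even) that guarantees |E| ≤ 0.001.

12

Need 3402/(180n⁴) ≤ 0.001.
n⁴ ≥ 3402/(180·0.001) = 18900 ⇒ n ≥ 11.7251, so the smallest even n is 12. (n must be even for Simpson's rule.)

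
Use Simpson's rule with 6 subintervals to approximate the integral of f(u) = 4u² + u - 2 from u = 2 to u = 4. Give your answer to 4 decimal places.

76.6667

h = (4 − 2)/6 = 0.333333.
Nodes u₀,…,u₆ = 2, 2.333333, 2.666667, 3, 3.333333, 3.666667, 4.
f(u) = 4u² + u - 2: f₀=16, f₁=22.111111, f₂=29.111111, f₃=37, f₄=45.777778, f₅=55.444444, f₆=66.
(h/3)·[f₀ + 4f₁ + 2f₂ + 4f₃ + 2f₄ + 4f₅ + f₆] = 0.111111·(690) = 76.6667.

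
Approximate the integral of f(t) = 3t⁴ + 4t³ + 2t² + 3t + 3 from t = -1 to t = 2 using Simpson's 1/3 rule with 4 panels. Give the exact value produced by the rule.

54.6796875

h = (2 − (-1))/4 = 0.75.
Nodes t₀,…,t₄ = -1, -0.25, 0.5, 1.25, 2.
f(t) = 3t⁴ + 4t³ + 2t² + 3t + 3: f₀=1, f₁=2.32421875, f₂=5.6875, f₃=25.01171875, f₄=97.
(h/3)·[f₀ + 4f₁ + 2f₂ + 4f₃ + f₄] = 0.25·(218.71875) = 54.6796875.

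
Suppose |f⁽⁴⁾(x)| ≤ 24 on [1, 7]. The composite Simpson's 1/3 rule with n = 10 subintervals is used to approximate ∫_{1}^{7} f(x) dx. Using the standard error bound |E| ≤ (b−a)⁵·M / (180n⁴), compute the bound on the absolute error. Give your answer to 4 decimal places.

0.1037

|E| ≤ (6)⁵·24 / (180·10⁴) = 186624/1800000 = 0.1037.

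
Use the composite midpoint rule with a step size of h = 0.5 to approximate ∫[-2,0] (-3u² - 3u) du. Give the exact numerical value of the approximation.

-1.875

h = (0 − (-2))/4 = 0.5.
Midpoints m₁,…,m₄ = -1.75, -1.25, -0.75, -0.25.
f(m₁)=-3.9375, f(m₂)=-0.9375, f(m₃)=0.5625, f(m₄)=0.5625.
h·[f(m₁) + f(m₂) + f(m₃) + f(m₄)] = 0.5·(-3.75) = -1.875.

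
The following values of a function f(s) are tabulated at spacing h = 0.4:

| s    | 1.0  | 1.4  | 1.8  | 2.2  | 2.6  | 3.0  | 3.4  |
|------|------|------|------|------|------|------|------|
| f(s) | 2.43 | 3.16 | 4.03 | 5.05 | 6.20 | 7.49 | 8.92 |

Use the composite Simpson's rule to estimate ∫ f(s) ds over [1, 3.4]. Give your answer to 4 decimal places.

12.6147

h = 0.4, n = 6.
(h/3)·[y₀ + 4y₁ + 2y₂ + 4y₃ + 2y₄ + 4y₅ + y₆] = 0.133333·(94.61) = 12.6147.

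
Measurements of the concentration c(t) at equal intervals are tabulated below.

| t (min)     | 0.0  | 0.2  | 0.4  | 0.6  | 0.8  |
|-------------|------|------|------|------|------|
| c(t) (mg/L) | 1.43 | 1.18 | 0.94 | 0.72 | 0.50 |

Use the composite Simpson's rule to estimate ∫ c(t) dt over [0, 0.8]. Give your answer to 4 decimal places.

0.7607

h = 0.2, n = 4.
(h/3)·[y₀ + 4y₁ + 2y₂ + 4y₃ + y₄] = 0.066667·(11.41) = 0.7607.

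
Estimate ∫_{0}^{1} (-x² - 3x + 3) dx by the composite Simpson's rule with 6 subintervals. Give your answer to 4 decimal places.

1.1667

h = (1 − 0)/6 = 0.166667.
Nodes x₀,…,x₆ = 0, 0.166667, 0.333333, 0.5, 0.666667, 0.833333, 1.
f(x) = -x² - 3x + 3: f₀=3, f₁=2.472222, f₂=1.888889, f₃=1.25, f₄=0.555556, f₅=-0.194444, f₆=-1.
(h/3)·[f₀ + 4f₁ + 2f₂ + 4f₃ + 2f₄ + 4f₅ + f₆] = 0.055556·(21) = 1.1667.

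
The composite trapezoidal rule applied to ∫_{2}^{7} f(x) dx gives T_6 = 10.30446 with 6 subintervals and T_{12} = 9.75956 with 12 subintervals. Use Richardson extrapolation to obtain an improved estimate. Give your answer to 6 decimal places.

R = (4·T_{12} − T_6) / 3 = (4·9.75956 − 10.30446)/3 = (28.73378)/3 = 9.577927.

9.577927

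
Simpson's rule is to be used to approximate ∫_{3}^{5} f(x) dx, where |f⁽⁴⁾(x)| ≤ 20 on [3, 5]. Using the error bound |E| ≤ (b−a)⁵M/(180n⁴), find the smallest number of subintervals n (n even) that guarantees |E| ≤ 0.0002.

Need 640/(180n⁴) ≤ 0.0002.
n⁴ ≥ 640/(180·0.0002) = 17777.8 ⇒ n ≥ 11.5470, so the smallest even n is 12. (n must be even for Simpson's rule.)

12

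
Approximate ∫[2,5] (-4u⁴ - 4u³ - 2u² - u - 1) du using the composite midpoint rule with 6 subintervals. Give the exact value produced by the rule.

h = (5 − 2)/6 = 0.5.
Midpoints m₁,…,m₆ = 2.25, 2.75, 3.25, 3.75, 4.25, 4.75.
f(m₁)=-161.453125, f(m₂)=-330.828125, f(m₃)=-608.953125, f(m₄)=-1034.828125, f(m₅)=-1653.453125, f(m₆)=-2515.828125.
h·[f(m₁) + f(m₂) + f(m₃) + f(m₄) + f(m₅) + f(m₆)] = 0.5·(-6305.34375) = -3152.671875.

-3152.671875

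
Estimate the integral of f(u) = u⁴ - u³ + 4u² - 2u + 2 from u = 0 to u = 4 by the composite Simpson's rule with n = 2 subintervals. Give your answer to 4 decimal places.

h = (4 − 0)/2 = 2.
Nodes u₀,…,u₂ = 0, 2, 4.
f(u) = u⁴ - u³ + 4u² - 2u + 2: f₀=2, f₁=22, f₂=250.
(h/3)·[f₀ + 4f₁ + f₂] = 0.666667·(340) = 226.6667.

226.6667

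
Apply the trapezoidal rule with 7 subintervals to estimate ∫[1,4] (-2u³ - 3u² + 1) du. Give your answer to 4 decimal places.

-189.1531

h = (4 − 1)/7 = 0.428571.
Nodes u₀,…,u₇ = 1, 1.428571, 1.857143, 2.285714, 2.714286, 3.142857, 3.571429, 4.
f(u) = -2u³ - 3u² + 1: f₀=-4, f₁=-10.953353, f₂=-22.157434, f₃=-38.556851, f₄=-61.096210, f₅=-90.720117, f₆=-128.373178, f₇=-175.
(h/2)·[f₀ + 2f₁ + 2f₂ + 2f₃ + 2f₄ + 2f₅ + 2f₆ + f₇] = 0.214286·(-882.714286) = -189.1531.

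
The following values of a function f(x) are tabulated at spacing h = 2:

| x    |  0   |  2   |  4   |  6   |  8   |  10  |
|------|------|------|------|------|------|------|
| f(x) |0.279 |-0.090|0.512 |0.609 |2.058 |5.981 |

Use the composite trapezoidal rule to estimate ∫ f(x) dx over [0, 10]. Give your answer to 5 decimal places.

12.43800

h = 2, n = 5.
(h/2)·[y₀ + 2y₁ + 2y₂ + 2y₃ + 2y₄ + y₅] = 1·(12.438) = 12.43800.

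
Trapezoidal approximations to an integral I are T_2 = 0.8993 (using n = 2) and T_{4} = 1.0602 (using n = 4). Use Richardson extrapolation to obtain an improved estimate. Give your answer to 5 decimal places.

R = (4·T_{4} − T_2) / 3 = (4·1.0602 − 0.8993)/3 = (3.3415)/3 = 1.11383.

1.11383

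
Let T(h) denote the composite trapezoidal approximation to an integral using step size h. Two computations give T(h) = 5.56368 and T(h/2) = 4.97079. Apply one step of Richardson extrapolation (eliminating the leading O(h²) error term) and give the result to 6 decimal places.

R = (4·T(h/2) − T(h)) / 3 = (4·4.97079 − 5.56368)/3 = (14.31948)/3 = 4.773160.

4.773160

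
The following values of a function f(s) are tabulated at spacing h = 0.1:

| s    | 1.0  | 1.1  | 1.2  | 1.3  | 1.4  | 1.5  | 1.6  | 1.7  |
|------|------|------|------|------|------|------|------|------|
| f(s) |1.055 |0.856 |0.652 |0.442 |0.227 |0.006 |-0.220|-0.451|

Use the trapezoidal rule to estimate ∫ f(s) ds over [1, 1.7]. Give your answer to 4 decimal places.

h = 0.1, n = 7.
(h/2)·[y₀ + 2y₁ + 2y₂ + 2y₃ + 2y₄ + 2y₅ + 2y₆ + y₇] = 0.05·(4.530) = 0.2265.

0.2265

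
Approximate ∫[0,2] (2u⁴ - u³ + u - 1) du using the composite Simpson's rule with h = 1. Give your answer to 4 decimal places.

9.3333

h = (2 − 0)/2 = 1.
Nodes u₀,…,u₂ = 0, 1, 2.
f(u) = 2u⁴ - u³ + u - 1: f₀=-1, f₁=1, f₂=25.
(h/3)·[f₀ + 4f₁ + f₂] = 0.333333·(28) = 9.3333.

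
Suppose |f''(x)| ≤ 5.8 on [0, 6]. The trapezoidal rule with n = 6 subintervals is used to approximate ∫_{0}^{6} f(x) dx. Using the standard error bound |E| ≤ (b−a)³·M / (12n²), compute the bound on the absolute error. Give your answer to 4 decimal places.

2.9000

|E| ≤ (6)³·5.8 / (12·6²) = 1252.8/432 = 2.9000.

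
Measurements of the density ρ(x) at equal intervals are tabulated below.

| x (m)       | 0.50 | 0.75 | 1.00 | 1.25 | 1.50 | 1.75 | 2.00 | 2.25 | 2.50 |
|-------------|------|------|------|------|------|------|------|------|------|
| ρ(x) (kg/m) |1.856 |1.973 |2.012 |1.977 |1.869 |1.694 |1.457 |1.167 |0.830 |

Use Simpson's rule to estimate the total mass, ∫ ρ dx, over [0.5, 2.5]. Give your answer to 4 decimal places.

3.3838

h = 0.25, n = 8.
(h/3)·[y₀ + 4y₁ + 2y₂ + 4y₃ + 2y₄ + 4y₅ + 2y₆ + 4y₇ + y₈] = 0.083333·(40.606) = 3.3838.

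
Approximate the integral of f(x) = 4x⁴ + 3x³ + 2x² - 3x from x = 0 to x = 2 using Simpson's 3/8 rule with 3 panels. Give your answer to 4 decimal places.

h = (2 − 0)/3 = 0.666667.
Nodes x₀,…,x₃ = 0, 0.666667, 1.333333, 2.
f(x) = 4x⁴ + 3x³ + 2x² - 3x: f₀=0, f₁=0.567901, f₂=19.308642, f₃=90.
(3h/8)·[f₀ + 3f₁ + 3f₂ + f₃] = 0.25·(149.629630) = 37.4074.

37.4074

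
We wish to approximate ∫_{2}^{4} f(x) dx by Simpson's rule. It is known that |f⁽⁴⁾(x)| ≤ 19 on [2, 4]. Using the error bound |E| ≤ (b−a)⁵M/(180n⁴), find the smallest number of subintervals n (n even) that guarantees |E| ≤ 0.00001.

Need 608/(180n⁴) ≤ 0.00001.
n⁴ ≥ 608/(180·0.00001) = 337778 ⇒ n ≥ 24.1078, so the smallest even n is 26. (n must be even for Simpson's rule.)

26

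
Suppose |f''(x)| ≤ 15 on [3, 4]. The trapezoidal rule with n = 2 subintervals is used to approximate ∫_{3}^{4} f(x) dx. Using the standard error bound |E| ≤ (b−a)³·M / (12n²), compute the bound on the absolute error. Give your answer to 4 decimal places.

|E| ≤ (1)³·15 / (12·2²) = 15/48 = 0.3125.

0.3125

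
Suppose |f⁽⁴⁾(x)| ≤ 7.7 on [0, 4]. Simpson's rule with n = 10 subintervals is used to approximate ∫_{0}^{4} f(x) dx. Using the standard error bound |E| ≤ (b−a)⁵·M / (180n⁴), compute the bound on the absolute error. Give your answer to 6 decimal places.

|E| ≤ (4)⁵·7.7 / (180·10⁴) = 7884.8/1800000 = 0.004380.

0.004380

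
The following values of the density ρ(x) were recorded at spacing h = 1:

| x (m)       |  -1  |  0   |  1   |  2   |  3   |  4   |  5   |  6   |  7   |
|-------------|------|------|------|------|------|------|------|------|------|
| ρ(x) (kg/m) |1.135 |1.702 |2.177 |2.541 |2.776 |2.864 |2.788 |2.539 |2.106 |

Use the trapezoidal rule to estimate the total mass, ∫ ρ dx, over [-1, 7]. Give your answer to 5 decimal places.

19.00750

h = 1, n = 8.
(h/2)·[y₀ + 2y₁ + 2y₂ + 2y₃ + 2y₄ + 2y₅ + 2y₆ + 2y₇ + y₈] = 0.5·(38.015) = 19.00750.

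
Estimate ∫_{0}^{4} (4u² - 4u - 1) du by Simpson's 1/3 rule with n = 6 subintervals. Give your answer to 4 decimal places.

49.3333

h = (4 − 0)/6 = 0.666667.
Nodes u₀,…,u₆ = 0, 0.666667, 1.333333, 2, 2.666667, 3.333333, 4.
f(u) = 4u² - 4u - 1: f₀=-1, f₁=-1.888889, f₂=0.777778, f₃=7, f₄=16.777778, f₅=30.111111, f₆=47.
(h/3)·[f₀ + 4f₁ + 2f₂ + 4f₃ + 2f₄ + 4f₅ + f₆] = 0.222222·(222) = 49.3333.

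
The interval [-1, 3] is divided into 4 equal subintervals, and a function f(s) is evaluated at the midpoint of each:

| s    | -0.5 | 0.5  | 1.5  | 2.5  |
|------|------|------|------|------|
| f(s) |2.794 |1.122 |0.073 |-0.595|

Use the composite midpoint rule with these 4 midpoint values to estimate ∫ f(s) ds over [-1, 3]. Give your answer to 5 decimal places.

3.39400

h = 1, n = 4.
h·[y(m₁) + y(m₂) + y(m₃) + y(m₄)] = 1·(3.394) = 3.39400.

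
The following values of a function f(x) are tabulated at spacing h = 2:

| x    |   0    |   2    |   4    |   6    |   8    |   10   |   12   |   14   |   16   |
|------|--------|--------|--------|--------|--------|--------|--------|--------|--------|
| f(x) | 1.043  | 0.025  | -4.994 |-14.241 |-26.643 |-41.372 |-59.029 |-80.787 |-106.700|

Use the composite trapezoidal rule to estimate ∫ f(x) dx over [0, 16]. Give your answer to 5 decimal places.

-559.73900

h = 2, n = 8.
(h/2)·[y₀ + 2y₁ + 2y₂ + 2y₃ + 2y₄ + 2y₅ + 2y₆ + 2y₇ + y₈] = 1·(-559.739) = -559.73900.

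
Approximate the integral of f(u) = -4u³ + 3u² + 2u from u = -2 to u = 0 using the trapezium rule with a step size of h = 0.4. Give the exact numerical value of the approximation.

h = (0 − (-2))/5 = 0.4.
Nodes u₀,…,u₅ = -2, -1.6, -1.2, -0.8, -0.4, 0.
f(u) = -4u³ + 3u² + 2u: f₀=40, f₁=20.864, f₂=8.832, f₃=2.368, f₄=-0.064, f₅=0.
(h/2)·[f₀ + 2f₁ + 2f₂ + 2f₃ + 2f₄ + f₅] = 0.2·(104) = 20.8.

20.8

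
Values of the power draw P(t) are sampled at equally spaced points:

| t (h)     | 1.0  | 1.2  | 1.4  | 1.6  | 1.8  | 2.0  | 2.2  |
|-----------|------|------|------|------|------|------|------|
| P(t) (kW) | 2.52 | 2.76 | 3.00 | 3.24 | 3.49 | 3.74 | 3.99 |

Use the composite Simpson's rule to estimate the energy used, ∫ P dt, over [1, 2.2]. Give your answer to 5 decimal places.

h = 0.2, n = 6.
(h/3)·[y₀ + 4y₁ + 2y₂ + 4y₃ + 2y₄ + 4y₅ + y₆] = 0.066667·(58.45) = 3.89667.

3.89667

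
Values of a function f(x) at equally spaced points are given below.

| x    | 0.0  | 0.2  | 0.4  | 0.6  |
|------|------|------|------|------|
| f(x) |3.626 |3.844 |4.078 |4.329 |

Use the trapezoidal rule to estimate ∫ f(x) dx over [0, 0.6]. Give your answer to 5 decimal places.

2.37990

h = 0.2, n = 3.
(h/2)·[y₀ + 2y₁ + 2y₂ + y₃] = 0.1·(23.799) = 2.37990.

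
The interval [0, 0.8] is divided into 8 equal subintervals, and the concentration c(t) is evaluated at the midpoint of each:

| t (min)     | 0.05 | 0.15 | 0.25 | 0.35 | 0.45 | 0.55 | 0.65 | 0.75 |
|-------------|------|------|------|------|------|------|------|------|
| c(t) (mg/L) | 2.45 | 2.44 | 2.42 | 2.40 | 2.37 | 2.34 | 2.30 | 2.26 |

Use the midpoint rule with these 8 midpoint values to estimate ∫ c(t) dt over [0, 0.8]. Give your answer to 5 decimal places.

h = 0.1, n = 8.
h·[y(m₁) + y(m₂) + y(m₃) + y(m₄) + y(m₅) + y(m₆) + y(m₇) + y(m₈)] = 0.1·(18.98) = 1.89800.

1.89800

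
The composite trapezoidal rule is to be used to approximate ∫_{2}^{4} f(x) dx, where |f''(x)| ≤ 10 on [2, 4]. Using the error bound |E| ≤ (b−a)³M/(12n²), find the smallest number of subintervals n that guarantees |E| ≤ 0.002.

58

Need 80/(12n²) ≤ 0.002.
n² ≥ 80/(12·0.002) = 3333.33 ⇒ n ≥ 57.7350, so the smallest n is 58.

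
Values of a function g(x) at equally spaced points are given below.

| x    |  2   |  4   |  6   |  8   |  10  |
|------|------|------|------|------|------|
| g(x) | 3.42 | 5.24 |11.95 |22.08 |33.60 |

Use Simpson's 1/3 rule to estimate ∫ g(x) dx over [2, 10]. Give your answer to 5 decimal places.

113.46667

h = 2, n = 4.
(h/3)·[y₀ + 4y₁ + 2y₂ + 4y₃ + y₄] = 0.666667·(170.20) = 113.46667.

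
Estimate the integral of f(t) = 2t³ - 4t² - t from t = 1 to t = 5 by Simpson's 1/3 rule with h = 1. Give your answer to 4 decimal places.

h = (5 − 1)/4 = 1.
Nodes t₀,…,t₄ = 1, 2, 3, 4, 5.
f(t) = 2t³ - 4t² - t: f₀=-3, f₁=-2, f₂=15, f₃=60, f₄=145.
(h/3)·[f₀ + 4f₁ + 2f₂ + 4f₃ + f₄] = 0.333333·(404) = 134.6667.

134.6667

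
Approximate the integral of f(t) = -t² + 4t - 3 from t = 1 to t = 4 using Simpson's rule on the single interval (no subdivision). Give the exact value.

0

S = (b−a)/6 · [f(1) + 4f(2.5) + f(4)] = 0.5·[0 + 4·0.75 + (-3)] = 0.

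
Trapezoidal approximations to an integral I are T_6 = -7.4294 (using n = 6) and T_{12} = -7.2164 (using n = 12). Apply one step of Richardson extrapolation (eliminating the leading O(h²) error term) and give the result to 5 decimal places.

R = (4·T_{12} − T_6) / 3 = (4·(-7.2164) − (-7.4294))/3 = (-21.4362)/3 = -7.14540.

-7.14540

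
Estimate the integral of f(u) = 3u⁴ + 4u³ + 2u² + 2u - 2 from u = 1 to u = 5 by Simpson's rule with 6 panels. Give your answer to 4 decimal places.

2597.3827

h = (5 − 1)/6 = 0.666667.
Nodes u₀,…,u₆ = 1, 1.666667, 2.333333, 3, 3.666667, 4.333333, 5.
f(u) = 3u⁴ + 4u³ + 2u² + 2u - 2: f₀=9, f₁=48.555556, f₂=153.296296, f₃=373, f₄=771.666667, f₅=1427.518519, f₆=2433.
(h/3)·[f₀ + 4f₁ + 2f₂ + 4f₃ + 2f₄ + 4f₅ + f₆] = 0.222222·(11688.222222) = 2597.3827.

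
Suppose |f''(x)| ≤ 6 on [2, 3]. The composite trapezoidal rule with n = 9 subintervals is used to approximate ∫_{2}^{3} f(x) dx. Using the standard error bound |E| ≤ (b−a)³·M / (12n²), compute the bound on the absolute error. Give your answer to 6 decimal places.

0.006173

|E| ≤ (1)³·6 / (12·9²) = 6/972 = 0.006173.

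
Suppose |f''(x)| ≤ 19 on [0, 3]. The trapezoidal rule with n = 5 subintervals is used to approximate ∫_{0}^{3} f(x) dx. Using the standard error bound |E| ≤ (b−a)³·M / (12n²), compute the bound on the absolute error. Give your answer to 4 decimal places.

|E| ≤ (3)³·19 / (12·5²) = 513/300 = 1.7100.

1.7100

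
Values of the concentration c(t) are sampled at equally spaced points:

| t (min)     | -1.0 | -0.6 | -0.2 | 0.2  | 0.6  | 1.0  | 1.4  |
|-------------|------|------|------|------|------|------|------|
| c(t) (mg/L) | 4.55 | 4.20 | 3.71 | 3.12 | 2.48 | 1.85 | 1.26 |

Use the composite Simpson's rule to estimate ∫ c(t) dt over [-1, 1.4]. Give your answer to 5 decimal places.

h = 0.4, n = 6.
(h/3)·[y₀ + 4y₁ + 2y₂ + 4y₃ + 2y₄ + 4y₅ + y₆] = 0.133333·(54.87) = 7.31600.

7.31600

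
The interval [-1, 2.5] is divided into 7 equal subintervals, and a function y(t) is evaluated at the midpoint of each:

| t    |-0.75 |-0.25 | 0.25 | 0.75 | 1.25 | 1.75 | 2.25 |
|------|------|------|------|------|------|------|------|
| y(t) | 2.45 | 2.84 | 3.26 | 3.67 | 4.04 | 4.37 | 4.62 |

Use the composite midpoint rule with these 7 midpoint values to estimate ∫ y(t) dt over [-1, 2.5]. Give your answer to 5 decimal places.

h = 0.5, n = 7.
h·[y(m₁) + y(m₂) + y(m₃) + y(m₄) + y(m₅) + y(m₆) + y(m₇)] = 0.5·(25.25) = 12.62500.

12.62500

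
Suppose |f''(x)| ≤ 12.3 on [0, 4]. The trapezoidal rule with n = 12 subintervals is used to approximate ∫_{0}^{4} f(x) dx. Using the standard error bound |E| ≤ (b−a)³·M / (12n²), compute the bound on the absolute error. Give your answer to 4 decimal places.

|E| ≤ (4)³·12.3 / (12·12²) = 787.2/1728 = 0.4556.

0.4556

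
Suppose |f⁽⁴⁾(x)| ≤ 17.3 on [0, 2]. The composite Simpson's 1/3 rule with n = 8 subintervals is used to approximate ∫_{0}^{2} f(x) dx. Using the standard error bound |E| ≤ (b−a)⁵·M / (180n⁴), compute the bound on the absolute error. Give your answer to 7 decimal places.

|E| ≤ (2)⁵·17.3 / (180·8⁴) = 553.6/737280 = 0.0007509.

0.0007509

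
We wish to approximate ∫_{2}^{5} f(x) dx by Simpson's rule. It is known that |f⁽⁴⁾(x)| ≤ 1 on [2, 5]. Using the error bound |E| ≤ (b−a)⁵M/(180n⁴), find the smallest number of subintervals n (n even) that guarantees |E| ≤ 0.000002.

Need 243/(180n⁴) ≤ 0.000002.
n⁴ ≥ 243/(180·0.000002) = 675000 ⇒ n ≥ 28.6633, so the smallest even n is 30. (n must be even for Simpson's rule.)

30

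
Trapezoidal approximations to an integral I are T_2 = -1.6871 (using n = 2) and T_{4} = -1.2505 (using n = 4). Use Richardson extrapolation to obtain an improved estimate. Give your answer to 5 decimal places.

-1.10497

R = (4·T_{4} − T_2) / 3 = (4·(-1.2505) − (-1.6871))/3 = (-3.3149)/3 = -1.10497.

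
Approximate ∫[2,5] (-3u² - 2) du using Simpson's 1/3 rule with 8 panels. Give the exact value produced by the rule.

h = (5 − 2)/8 = 0.375.
Nodes u₀,…,u₈ = 2, 2.375, 2.75, 3.125, 3.5, 3.875, 4.25, 4.625, 5.
f(u) = -3u² - 2: f₀=-14, f₁=-18.921875, f₂=-24.6875, f₃=-31.296875, f₄=-38.75, f₅=-47.046875, f₆=-56.1875, f₇=-66.171875, f₈=-77.
(h/3)·[f₀ + 4f₁ + 2f₂ + 4f₃ + 2f₄ + 4f₅ + 2f₆ + 4f₇ + f₈] = 0.125·(-984) = -123.

-123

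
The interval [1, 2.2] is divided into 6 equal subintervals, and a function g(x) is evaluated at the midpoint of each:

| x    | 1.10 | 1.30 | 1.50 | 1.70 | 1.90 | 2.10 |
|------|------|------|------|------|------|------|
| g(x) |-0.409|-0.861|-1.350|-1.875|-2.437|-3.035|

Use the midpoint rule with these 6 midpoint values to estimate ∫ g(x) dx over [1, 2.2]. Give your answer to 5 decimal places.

h = 0.2, n = 6.
h·[y(m₁) + y(m₂) + y(m₃) + y(m₄) + y(m₅) + y(m₆)] = 0.2·(-9.967) = -1.99340.

-1.99340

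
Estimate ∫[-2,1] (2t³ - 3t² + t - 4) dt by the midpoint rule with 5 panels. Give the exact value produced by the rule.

-29.46

h = (1 − (-2))/5 = 0.6.
Midpoints m₁,…,m₅ = -1.7, -1.1, -0.5, 0.1, 0.7.
f(m₁)=-24.196, f(m₂)=-11.392, f(m₃)=-5.5, f(m₄)=-3.928, f(m₅)=-4.084.
h·[f(m₁) + f(m₂) + f(m₃) + f(m₄) + f(m₅)] = 0.6·(-49.1) = -29.46.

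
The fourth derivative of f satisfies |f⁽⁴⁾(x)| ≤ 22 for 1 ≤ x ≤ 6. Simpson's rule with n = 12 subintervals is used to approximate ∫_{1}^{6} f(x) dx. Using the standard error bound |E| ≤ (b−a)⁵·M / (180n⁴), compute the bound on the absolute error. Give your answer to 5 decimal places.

|E| ≤ (5)⁵·22 / (180·12⁴) = 68750/3732480 = 0.01842.

0.01842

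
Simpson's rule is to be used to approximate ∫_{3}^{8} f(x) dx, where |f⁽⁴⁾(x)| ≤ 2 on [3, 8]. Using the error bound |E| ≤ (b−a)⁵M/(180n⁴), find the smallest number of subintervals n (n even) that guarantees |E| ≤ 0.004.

10

Need 6250/(180n⁴) ≤ 0.004.
n⁴ ≥ 6250/(180·0.004) = 8680.56 ⇒ n ≥ 9.6524, so the smallest even n is 10. (n must be even for Simpson's rule.)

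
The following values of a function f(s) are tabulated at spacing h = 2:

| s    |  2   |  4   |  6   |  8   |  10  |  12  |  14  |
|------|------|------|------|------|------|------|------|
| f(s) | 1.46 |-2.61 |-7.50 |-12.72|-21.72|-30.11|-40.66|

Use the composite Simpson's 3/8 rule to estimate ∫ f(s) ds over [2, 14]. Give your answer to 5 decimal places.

-187.84500

h = 2, n = 6.
(3h/8)·[y₀ + 3y₁ + 3y₂ + 2y₃ + 3y₄ + 3y₅ + y₆] = 0.75·(-250.46) = -187.84500.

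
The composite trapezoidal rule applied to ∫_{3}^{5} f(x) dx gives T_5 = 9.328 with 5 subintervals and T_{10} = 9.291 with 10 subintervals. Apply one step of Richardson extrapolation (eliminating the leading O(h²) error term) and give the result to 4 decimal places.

R = (4·T_{10} − T_5) / 3 = (4·9.291 − 9.328)/3 = (27.836)/3 = 9.2787.

9.2787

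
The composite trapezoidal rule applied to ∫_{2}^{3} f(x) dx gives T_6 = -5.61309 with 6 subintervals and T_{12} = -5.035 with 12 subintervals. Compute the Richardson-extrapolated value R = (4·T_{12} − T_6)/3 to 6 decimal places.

R = (4·T_{12} − T_6) / 3 = (4·(-5.035) − (-5.61309))/3 = (-14.52691)/3 = -4.842303.

-4.842303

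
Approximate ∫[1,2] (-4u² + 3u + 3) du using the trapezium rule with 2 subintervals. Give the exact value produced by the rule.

h = (2 − 1)/2 = 0.5.
Nodes u₀,…,u₂ = 1, 1.5, 2.
f(u) = -4u² + 3u + 3: f₀=2, f₁=-1.5, f₂=-7.
(h/2)·[f₀ + 2f₁ + f₂] = 0.25·(-8) = -2.

-2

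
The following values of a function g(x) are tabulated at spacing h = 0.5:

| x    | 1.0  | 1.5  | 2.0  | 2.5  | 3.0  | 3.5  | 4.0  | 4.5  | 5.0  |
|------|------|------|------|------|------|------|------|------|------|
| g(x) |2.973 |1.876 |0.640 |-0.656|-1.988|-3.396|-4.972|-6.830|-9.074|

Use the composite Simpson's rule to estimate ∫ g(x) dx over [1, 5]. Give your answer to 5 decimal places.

h = 0.5, n = 8.
(h/3)·[y₀ + 4y₁ + 2y₂ + 4y₃ + 2y₄ + 4y₅ + 2y₆ + 4y₇ + y₈] = 0.166667·(-54.765) = -9.12750.

-9.12750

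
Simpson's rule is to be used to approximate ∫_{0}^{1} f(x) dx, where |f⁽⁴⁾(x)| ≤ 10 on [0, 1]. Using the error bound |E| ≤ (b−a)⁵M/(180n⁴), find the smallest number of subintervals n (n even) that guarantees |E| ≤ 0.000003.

12

Need 10/(180n⁴) ≤ 0.000003.
n⁴ ≥ 10/(180·0.000003) = 18518.5 ⇒ n ≥ 11.6655, so the smallest even n is 12. (n must be even for Simpson's rule.)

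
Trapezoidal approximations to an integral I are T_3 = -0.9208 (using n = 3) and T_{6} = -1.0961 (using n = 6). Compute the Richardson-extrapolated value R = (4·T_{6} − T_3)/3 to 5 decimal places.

-1.15453

R = (4·T_{6} − T_3) / 3 = (4·(-1.0961) − (-0.9208))/3 = (-3.4636)/3 = -1.15453.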